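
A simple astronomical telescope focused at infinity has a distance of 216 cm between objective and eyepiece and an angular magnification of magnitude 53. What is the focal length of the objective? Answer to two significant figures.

210 cm

In normal adjustment the tube length equals f_obj + f_eye and |M| = f_obj/f_eye.
So f_obj = 53 f_eye and 53 f_eye + f_eye = 216 cm, giving f_eye = 216/54 = 4.000 cm and f_obj = 212.000 cm.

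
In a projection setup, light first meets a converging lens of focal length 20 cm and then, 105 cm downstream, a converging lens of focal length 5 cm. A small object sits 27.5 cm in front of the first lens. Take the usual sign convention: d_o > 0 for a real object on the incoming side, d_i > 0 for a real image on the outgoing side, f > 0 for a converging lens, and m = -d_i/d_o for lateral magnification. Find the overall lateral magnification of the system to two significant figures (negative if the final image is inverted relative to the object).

0.50

First lens: d_i1 = 1/(1/20 - 1/27.5) = 73.333 cm.
m_1 = -(73.333)/27.5 = -2.6667.
The intermediate image is 73.333 cm to the right of lens 1, so d_o2 = L - d_i1 = 105 - 73.333 = 31.667 cm.
Second lens: d_i2 = 1/(1/5 - 1/(31.667)) = 5.937 cm.
m_2 = -(5.937)/(31.667) = -0.1875.
Overall magnification: m = m_1 m_2 = 0.5000.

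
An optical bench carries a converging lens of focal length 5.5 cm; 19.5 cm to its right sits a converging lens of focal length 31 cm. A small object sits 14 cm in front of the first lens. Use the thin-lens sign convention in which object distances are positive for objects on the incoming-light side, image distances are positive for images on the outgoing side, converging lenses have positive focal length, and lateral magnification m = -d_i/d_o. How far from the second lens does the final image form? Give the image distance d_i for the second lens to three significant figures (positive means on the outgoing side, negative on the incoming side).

-15.7 cm

Applying the thin-lens equation to the first lens, 1/5.5 = 1/14 + 1/d_i1, which gives d_i1 = 9.059 cm.
That image sits 10.441 cm in front of the second lens, so d_o2 = 10.441 cm.
Applying the thin-lens equation again with f_2 = 31 cm and d_o2 = 10.441 cm gives d_i2 = -15.744 cm.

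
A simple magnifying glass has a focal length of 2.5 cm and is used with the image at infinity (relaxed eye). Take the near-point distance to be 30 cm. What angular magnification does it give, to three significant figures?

12.0

M = D/f = 30/2.5 = 12.000.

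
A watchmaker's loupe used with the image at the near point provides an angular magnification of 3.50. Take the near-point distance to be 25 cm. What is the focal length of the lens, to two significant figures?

For the image at the near point, M = 1 + D/f.
f = D/(M - 1) = 25/(3.5 - 1) = 10.000 cm.

10 cm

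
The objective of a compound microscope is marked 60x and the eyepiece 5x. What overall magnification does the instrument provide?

The overall magnification of a compound microscope is the product of the objective and eyepiece magnifications:
M = M_obj x M_eye = 60 x 5 = 300.

300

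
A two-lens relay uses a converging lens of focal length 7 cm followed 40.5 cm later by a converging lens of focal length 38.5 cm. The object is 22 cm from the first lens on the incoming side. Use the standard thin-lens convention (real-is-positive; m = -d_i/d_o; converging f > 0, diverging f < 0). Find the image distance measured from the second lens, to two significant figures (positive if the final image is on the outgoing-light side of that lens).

-140 cm

First lens: d_i1 = 1/(1/7 - 1/22) = 10.267 cm.
That image sits 30.233 cm in front of the second lens, so d_o2 = 30.233 cm.
Second lens: d_i2 = 1/(1/38.5 - 1/(30.233)) = -140.804 cm.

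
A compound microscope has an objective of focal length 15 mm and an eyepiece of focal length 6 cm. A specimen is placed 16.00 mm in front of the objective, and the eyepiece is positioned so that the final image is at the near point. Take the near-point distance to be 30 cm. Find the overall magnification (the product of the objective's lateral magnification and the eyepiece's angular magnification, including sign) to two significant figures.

Convert to cm: f_obj = 15 mm = 1.5 cm; d_o = 16.00 mm = 1.60 cm.
Objective: 1/d_i = 1/f_obj - 1/d_o = 1/1.5 - 1/1.60 = 0.04167 cm^-1, so d_i = 24.000 cm.
m_obj = -d_i/d_o = -24.000/1.60 = -15.000.
Eyepiece angular magnification (image at near point): M_eye = 1 + D/f_e = 1 + 30/6 = 6.000.
Overall M = m_obj x M_eye = (-15.000)(6.000) = -90.00.

-90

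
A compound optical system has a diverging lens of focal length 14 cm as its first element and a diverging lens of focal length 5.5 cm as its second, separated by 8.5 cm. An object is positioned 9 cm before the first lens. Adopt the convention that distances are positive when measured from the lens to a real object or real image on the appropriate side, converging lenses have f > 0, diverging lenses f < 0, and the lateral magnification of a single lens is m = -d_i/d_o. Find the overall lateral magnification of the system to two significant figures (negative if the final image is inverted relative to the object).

0.17

Lens 1: 1/d_i1 = 1/f_1 - 1/d_o1 = 1/(-14) - 1/9 = -0.18254 cm^-1, so d_i1 = -5.478 cm.
m_1 = -(-5.478)/9 = 0.6087.
With d_i1 < 0 the first image is virtual and lies on the object side; the object distance for lens 2 is d_o2 = 8.5 - (-5.478) = 13.978 cm.
Lens 2: 1/d_i2 = 1/f_2 - 1/d_o2 = 1/(-5.5) - 1/(13.978) = -0.25336 cm^-1, so d_i2 = -3.947 cm.
m_2 = -(-3.947)/(13.978) = 0.2824.
Overall magnification: m = m_1 m_2 = 0.1719.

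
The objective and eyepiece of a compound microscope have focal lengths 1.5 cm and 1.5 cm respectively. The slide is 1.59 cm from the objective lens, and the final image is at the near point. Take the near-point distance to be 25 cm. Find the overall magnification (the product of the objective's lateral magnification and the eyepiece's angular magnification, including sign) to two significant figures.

Objective: 1/d_i = 1/f_obj - 1/d_o = 1/1.5 - 1/1.59 = 0.03774 cm^-1, so d_i = 26.500 cm.
m_obj = -d_i/d_o = -26.500/1.59 = -16.667.
Eyepiece angular magnification (image at near point): M_eye = 1 + D/f_e = 1 + 25/1.5 = 17.667.
Overall M = m_obj x M_eye = (-16.667)(17.667) = -294.44.

-290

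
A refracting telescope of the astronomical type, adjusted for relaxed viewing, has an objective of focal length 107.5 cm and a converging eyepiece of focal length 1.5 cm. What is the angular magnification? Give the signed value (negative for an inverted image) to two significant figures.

-72

M = -f_obj/f_eye = -107.5/(1.5) = -71.667.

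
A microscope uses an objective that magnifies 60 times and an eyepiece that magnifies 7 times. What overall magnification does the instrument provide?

The overall magnification of a compound microscope is the product of the objective and eyepiece magnifications:
M = M_obj x M_eye = 60 x 7 = 420.

420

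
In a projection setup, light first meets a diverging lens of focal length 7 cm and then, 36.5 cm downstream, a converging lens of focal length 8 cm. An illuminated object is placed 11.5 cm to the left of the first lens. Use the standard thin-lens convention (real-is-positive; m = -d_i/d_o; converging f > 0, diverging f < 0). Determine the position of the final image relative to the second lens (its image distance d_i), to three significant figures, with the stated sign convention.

9.95 cm

Applying the thin-lens equation to the first lens, 1/(-7) = 1/11.5 + 1/d_i1, which gives d_i1 = -4.351 cm.
With d_i1 < 0 the first image is virtual and lies on the object side; the object distance for lens 2 is d_o2 = 36.5 - (-4.351) = 40.851 cm.
Applying the thin-lens equation again with f_2 = 8 cm and d_o2 = 40.851 cm gives d_i2 = 9.948 cm.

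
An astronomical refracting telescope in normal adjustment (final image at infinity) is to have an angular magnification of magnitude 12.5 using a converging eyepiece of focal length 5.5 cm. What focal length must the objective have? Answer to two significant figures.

69 cm

|M| = f_obj/|f_eye|, so f_obj = |M| x |f_eye| = 12.5 x 5.5 = 68.750 cm.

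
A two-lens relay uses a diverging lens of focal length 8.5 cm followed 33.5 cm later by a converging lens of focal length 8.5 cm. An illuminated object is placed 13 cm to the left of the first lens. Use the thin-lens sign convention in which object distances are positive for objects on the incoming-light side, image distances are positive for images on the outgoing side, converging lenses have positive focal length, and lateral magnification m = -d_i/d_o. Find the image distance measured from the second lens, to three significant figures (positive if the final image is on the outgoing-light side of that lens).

Lens 1: 1/d_i1 = 1/f_1 - 1/d_o1 = 1/(-8.5) - 1/13 = -0.19457 cm^-1, so d_i1 = -5.140 cm.
The intermediate image is virtual, 5.140 cm to the left of lens 1, so d_o2 = L - d_i1 = 33.5 - (-5.140) = 38.640 cm.
Lens 2: 1/d_i2 = 1/f_2 - 1/d_o2 = 1/8.5 - 1/(38.640) = 0.09177 cm^-1, so d_i2 = 10.897 cm.

10.9 cm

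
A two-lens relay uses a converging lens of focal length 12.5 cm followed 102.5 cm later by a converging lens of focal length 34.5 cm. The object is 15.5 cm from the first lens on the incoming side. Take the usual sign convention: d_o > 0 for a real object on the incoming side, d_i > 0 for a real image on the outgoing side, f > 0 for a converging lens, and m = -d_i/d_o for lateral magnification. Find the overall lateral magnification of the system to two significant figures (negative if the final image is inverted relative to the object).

42

First lens: d_i1 = 1/(1/12.5 - 1/15.5) = 64.583 cm.
m_1 = -(64.583)/15.5 = -4.1667.
The intermediate image is 64.583 cm to the right of lens 1, so d_o2 = L - d_i1 = 102.5 - 64.583 = 37.917 cm.
Second lens: d_i2 = 1/(1/34.5 - 1/(37.917)) = 382.866 cm.
m_2 = -(382.866)/(37.917) = -10.0976.
Overall magnification: m = m_1 m_2 = 42.0732.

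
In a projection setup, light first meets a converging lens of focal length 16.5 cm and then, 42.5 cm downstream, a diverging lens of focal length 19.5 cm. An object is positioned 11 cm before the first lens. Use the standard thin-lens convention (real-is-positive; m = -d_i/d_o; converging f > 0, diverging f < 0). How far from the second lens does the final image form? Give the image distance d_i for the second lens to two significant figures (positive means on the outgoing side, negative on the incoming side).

-15 cm

First lens: d_i1 = 1/(1/16.5 - 1/11) = -33.000 cm.
With d_i1 < 0 the first image is virtual and lies on the object side; the object distance for lens 2 is d_o2 = 42.5 - (-33.000) = 75.500 cm.
Second lens: d_i2 = 1/(1/(-19.5) - 1/(75.500)) = -15.497 cm.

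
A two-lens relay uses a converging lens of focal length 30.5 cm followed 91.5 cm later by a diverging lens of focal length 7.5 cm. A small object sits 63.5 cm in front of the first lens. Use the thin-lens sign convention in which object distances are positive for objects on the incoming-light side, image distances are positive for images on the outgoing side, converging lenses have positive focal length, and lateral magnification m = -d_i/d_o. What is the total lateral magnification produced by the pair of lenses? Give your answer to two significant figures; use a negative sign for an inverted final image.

Lens 1: 1/d_i1 = 1/f_1 - 1/d_o1 = 1/30.5 - 1/63.5 = 0.01704 cm^-1, so d_i1 = 58.689 cm.
m_1 = -(58.689)/63.5 = -0.9242.
That image sits 32.811 cm in front of the second lens, so d_o2 = 32.811 cm.
Lens 2: 1/d_i2 = 1/f_2 - 1/d_o2 = 1/(-7.5) - 1/(32.811) = -0.16381 cm^-1, so d_i2 = -6.105 cm.
m_2 = -(-6.105)/(32.811) = 0.1861.
Overall magnification: m = m_1 m_2 = -0.1720.

-0.17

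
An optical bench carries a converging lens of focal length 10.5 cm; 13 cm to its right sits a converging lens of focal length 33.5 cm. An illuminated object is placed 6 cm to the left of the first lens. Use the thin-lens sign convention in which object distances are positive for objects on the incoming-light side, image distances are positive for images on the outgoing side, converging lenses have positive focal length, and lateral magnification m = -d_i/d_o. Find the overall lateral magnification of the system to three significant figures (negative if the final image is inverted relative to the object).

12.0

Applying the thin-lens equation to the first lens, 1/10.5 = 1/6 + 1/d_i1, which gives d_i1 = -14.000 cm.
Its lateral magnification is m_1 = -d_i1/d_o1 = -(-14.000)/6 = 2.3333.
The intermediate image is virtual, 14.000 cm to the left of lens 1, so d_o2 = L - d_i1 = 13 - (-14.000) = 27.000 cm.
Applying the thin-lens equation again with f_2 = 33.5 cm and d_o2 = 27.000 cm gives d_i2 = -139.154 cm.
m_2 = -(-139.154)/(27.000) = 5.1538.
Total m = m_1 x m_2 = (2.3333)(5.1538) = 12.0256.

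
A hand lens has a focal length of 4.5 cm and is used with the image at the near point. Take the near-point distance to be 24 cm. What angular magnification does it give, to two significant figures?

6.3

M = 1 + D/f = 1 + 24/4.5 = 6.333.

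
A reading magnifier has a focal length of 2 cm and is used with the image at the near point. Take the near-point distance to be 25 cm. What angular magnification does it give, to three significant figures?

M = 1 + D/f = 1 + 25/2 = 13.500.

13.5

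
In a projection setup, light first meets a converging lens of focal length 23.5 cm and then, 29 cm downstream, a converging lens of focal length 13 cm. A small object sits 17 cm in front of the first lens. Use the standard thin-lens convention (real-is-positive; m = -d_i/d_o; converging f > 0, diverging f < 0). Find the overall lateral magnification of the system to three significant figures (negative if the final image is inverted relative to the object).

-0.607

Applying the thin-lens equation to the first lens, 1/23.5 = 1/17 + 1/d_i1, which gives d_i1 = -61.462 cm.
Its lateral magnification is m_1 = -d_i1/d_o1 = -(-61.462)/17 = 3.6154.
The intermediate image is virtual, 61.462 cm to the left of lens 1, so d_o2 = L - d_i1 = 29 - (-61.462) = 90.462 cm.
Applying the thin-lens equation again with f_2 = 13 cm and d_o2 = 90.462 cm gives d_i2 = 15.182 cm.
m_2 = -(15.182)/(90.462) = -0.1678.
The system's lateral magnification is m_1 m_2 = (3.6154)(-0.1678) = -0.6068.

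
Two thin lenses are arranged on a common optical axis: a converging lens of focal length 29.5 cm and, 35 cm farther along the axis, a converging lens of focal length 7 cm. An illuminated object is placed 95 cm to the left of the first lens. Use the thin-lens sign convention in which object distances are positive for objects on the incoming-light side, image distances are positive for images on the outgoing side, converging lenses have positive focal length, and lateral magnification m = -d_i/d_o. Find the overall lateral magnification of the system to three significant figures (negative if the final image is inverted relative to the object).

Applying the thin-lens equation to the first lens, 1/29.5 = 1/95 + 1/d_i1, which gives d_i1 = 42.786 cm.
Its lateral magnification is m_1 = -d_i1/d_o1 = -(42.786)/95 = -0.4504.
This image would form 42.786 cm past lens 1, i.e. 7.786 cm beyond lens 2, so it is a virtual object for lens 2: d_o2 = 35 - 42.786 = -7.786 cm.
Applying the thin-lens equation again with f_2 = 7 cm and d_o2 = -7.786 cm gives d_i2 = 3.686 cm.
m_2 = -(3.686)/(-7.786) = 0.4734.
Total m = m_1 x m_2 = (-0.4504)(0.4734) = -0.2132.

-0.213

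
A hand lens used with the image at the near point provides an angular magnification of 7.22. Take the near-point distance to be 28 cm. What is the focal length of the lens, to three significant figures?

4.50 cm

For the image at the near point, M = 1 + D/f.
f = D/(M - 1) = 28/(7.22 - 1) = 4.502 cm.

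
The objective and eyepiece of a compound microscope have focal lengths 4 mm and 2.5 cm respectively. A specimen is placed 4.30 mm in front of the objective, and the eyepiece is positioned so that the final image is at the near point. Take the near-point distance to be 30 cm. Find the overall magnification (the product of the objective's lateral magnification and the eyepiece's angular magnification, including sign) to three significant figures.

Convert to cm: f_obj = 4 mm = 0.4 cm; d_o = 4.30 mm = 0.43 cm.
Objective: 1/d_i = 1/f_obj - 1/d_o = 1/0.4 - 1/0.43 = 0.17442 cm^-1, so d_i = 5.733 cm.
m_obj = -d_i/d_o = -5.733/0.43 = -13.333.
Eyepiece angular magnification (image at near point): M_eye = 1 + D/f_e = 1 + 30/2.5 = 13.000.
Overall M = m_obj x M_eye = (-13.333)(13.000) = -173.33.

-173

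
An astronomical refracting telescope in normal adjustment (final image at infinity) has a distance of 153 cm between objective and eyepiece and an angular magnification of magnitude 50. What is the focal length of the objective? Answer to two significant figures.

150 cm

In normal adjustment the tube length equals f_obj + f_eye and |M| = f_obj/f_eye.
So f_obj = 50 f_eye and 50 f_eye + f_eye = 153 cm, giving f_eye = 153/51 = 3.000 cm and f_obj = 150.000 cm.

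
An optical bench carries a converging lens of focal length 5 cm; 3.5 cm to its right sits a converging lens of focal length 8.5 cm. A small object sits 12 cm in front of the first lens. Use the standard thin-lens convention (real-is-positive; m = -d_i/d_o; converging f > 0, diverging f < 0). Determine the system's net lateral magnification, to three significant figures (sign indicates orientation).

-0.447

First lens: d_i1 = 1/(1/5 - 1/12) = 8.571 cm.
m_1 = -(8.571)/12 = -0.7143.
This image would form 8.571 cm past lens 1, i.e. 5.071 cm beyond lens 2, so it is a virtual object for lens 2: d_o2 = 3.5 - 8.571 = -5.071 cm.
Second lens: d_i2 = 1/(1/8.5 - 1/(-5.071)) = 3.176 cm.
m_2 = -(3.176)/(-5.071) = 0.6263.
Total m = m_1 x m_2 = (-0.7143)(0.6263) = -0.4474.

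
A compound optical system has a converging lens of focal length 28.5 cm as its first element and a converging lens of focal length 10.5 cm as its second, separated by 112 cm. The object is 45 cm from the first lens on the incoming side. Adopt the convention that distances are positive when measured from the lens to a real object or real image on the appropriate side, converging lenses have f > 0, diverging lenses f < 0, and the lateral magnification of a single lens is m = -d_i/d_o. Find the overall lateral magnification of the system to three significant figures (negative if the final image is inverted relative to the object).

Applying the thin-lens equation to the first lens, 1/28.5 = 1/45 + 1/d_i1, which gives d_i1 = 77.727 cm.
Its lateral magnification is m_1 = -d_i1/d_o1 = -(77.727)/45 = -1.7273.
The intermediate image is 77.727 cm to the right of lens 1, so d_o2 = L - d_i1 = 112 - 77.727 = 34.273 cm.
Applying the thin-lens equation again with f_2 = 10.5 cm and d_o2 = 34.273 cm gives d_i2 = 15.138 cm.
m_2 = -(15.138)/(34.273) = -0.4417.
The system's lateral magnification is m_1 m_2 = (-1.7273)(-0.4417) = 0.7629.

0.763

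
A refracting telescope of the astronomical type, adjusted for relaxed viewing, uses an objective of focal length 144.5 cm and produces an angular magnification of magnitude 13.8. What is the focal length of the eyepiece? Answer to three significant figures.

10.5 cm

|M| = f_obj/f_eye, so f_eye = f_obj/|M| = 144.5/13.8 = 10.471 cm.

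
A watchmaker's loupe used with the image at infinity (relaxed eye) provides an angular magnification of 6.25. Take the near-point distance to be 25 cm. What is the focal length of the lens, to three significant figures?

4.00 cm

For the image at infinity, M = D/f.
f = D/M = 25/6.25 = 4.000 cm.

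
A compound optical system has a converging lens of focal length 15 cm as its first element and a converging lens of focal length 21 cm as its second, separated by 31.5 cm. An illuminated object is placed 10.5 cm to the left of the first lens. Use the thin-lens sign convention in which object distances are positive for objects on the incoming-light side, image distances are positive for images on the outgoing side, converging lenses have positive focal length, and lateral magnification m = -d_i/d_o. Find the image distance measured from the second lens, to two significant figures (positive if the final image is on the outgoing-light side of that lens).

Applying the thin-lens equation to the first lens, 1/15 = 1/10.5 + 1/d_i1, which gives d_i1 = -35.000 cm.
The intermediate image is virtual, 35.000 cm to the left of lens 1, so d_o2 = L - d_i1 = 31.5 - (-35.000) = 66.500 cm.
Applying the thin-lens equation again with f_2 = 21 cm and d_o2 = 66.500 cm gives d_i2 = 30.692 cm.

31 cm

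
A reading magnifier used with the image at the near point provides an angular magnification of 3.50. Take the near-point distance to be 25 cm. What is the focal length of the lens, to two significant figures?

10 cm

For the image at the near point, M = 1 + D/f.
f = D/(M - 1) = 25/(3.5 - 1) = 10.000 cm.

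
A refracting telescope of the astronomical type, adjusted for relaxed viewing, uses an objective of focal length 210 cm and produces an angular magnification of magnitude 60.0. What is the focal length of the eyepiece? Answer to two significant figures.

3.5 cm

|M| = f_obj/f_eye, so f_eye = f_obj/|M| = 210/60.0 = 3.500 cm.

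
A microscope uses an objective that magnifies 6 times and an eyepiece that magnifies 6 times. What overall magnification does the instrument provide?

The overall magnification of a compound microscope is the product of the objective and eyepiece magnifications:
M = M_obj x M_eye = 6 x 6 = 36.

36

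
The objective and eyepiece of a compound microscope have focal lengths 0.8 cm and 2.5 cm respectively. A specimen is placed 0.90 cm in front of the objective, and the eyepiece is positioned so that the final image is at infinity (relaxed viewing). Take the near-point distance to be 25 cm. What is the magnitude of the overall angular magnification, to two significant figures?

Objective: 1/d_i = 1/f_obj - 1/d_o = 1/0.8 - 1/0.90 = 0.13889 cm^-1, so d_i = 7.200 cm.
m_obj = -d_i/d_o = -7.200/0.90 = -8.000.
Eyepiece angular magnification (image at infinity): M_eye = D/f_e = 25/2.5 = 10.000.
Overall M = m_obj x M_eye = (-8.000)(10.000) = -80.00.
|M| = 80.00.

80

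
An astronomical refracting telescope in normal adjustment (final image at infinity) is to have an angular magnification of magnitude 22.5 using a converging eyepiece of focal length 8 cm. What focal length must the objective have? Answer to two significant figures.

|M| = f_obj/|f_eye|, so f_obj = |M| x |f_eye| = 22.5 x 8 = 180.000 cm.

180 cm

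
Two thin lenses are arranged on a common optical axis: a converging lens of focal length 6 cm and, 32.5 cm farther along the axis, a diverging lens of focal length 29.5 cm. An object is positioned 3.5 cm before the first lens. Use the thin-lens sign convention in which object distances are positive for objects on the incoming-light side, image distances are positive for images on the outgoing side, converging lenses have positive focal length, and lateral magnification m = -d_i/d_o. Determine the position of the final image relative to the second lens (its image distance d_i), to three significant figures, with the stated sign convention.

Applying the thin-lens equation to the first lens, 1/6 = 1/3.5 + 1/d_i1, which gives d_i1 = -8.400 cm.
With d_i1 < 0 the first image is virtual and lies on the object side; the object distance for lens 2 is d_o2 = 32.5 - (-8.400) = 40.900 cm.
Applying the thin-lens equation again with f_2 = -29.5 cm and d_o2 = 40.900 cm gives d_i2 = -17.138 cm.

-17.1 cm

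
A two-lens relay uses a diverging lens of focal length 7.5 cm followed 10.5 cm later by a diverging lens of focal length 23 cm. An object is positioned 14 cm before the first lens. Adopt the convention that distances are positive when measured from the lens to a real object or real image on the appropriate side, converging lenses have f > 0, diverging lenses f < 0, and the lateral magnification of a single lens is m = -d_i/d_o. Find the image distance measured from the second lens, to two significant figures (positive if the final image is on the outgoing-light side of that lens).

-9.2 cm

Applying the thin-lens equation to the first lens, 1/(-7.5) = 1/14 + 1/d_i1, which gives d_i1 = -4.884 cm.
With d_i1 < 0 the first image is virtual and lies on the object side; the object distance for lens 2 is d_o2 = 10.5 - (-4.884) = 15.384 cm.
Applying the thin-lens equation again with f_2 = -23 cm and d_o2 = 15.384 cm gives d_i2 = -9.218 cm.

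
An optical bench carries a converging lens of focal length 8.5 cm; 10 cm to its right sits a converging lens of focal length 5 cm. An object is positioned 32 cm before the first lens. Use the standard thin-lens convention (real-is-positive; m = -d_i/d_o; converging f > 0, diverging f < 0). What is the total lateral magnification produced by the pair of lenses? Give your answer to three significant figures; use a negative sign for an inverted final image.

First lens: d_i1 = 1/(1/8.5 - 1/32) = 11.574 cm.
m_1 = -(11.574)/32 = -0.3617.
This image would form 11.574 cm past lens 1, i.e. 1.574 cm beyond lens 2, so it is a virtual object for lens 2: d_o2 = 10 - 11.574 = -1.574 cm.
Second lens: d_i2 = 1/(1/5 - 1/(-1.574)) = 1.197 cm.
m_2 = -(1.197)/(-1.574) = 0.7605.
The system's lateral magnification is m_1 m_2 = (-0.3617)(0.7605) = -0.2751.

-0.275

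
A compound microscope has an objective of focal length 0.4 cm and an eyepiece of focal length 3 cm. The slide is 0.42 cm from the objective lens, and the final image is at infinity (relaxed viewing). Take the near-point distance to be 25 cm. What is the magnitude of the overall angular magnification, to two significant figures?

170

Objective: 1/d_i = 1/f_obj - 1/d_o = 1/0.4 - 1/0.42 = 0.11905 cm^-1, so d_i = 8.400 cm.
m_obj = -d_i/d_o = -8.400/0.42 = -20.000.
Eyepiece angular magnification (image at infinity): M_eye = D/f_e = 25/3 = 8.333.
Overall M = m_obj x M_eye = (-20.000)(8.333) = -166.67.
|M| = 166.67.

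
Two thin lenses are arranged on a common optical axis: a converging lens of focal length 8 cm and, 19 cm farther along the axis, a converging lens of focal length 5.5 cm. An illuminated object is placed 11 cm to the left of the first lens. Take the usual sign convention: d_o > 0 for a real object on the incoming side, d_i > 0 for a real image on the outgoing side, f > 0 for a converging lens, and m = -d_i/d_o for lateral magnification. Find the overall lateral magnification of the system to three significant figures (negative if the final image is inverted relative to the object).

Applying the thin-lens equation to the first lens, 1/8 = 1/11 + 1/d_i1, which gives d_i1 = 29.333 cm.
Its lateral magnification is m_1 = -d_i1/d_o1 = -(29.333)/11 = -2.6667.
This image would form 29.333 cm past lens 1, i.e. 10.333 cm beyond lens 2, so it is a virtual object for lens 2: d_o2 = 19 - 29.333 = -10.333 cm.
Applying the thin-lens equation again with f_2 = 5.5 cm and d_o2 = -10.333 cm gives d_i2 = 3.589 cm.
m_2 = -(3.589)/(-10.333) = 0.3474.
Overall magnification: m = m_1 m_2 = -0.9263.

-0.926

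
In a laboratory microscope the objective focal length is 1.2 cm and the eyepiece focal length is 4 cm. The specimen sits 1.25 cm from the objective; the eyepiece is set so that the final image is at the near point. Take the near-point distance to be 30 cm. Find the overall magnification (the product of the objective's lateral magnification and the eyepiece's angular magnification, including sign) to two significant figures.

-200

Objective: 1/d_i = 1/f_obj - 1/d_o = 1/1.2 - 1/1.25 = 0.03333 cm^-1, so d_i = 30.000 cm.
m_obj = -d_i/d_o = -30.000/1.25 = -24.000.
Eyepiece angular magnification (image at near point): M_eye = 1 + D/f_e = 1 + 30/4 = 8.500.
Overall M = m_obj x M_eye = (-24.000)(8.500) = -204.00.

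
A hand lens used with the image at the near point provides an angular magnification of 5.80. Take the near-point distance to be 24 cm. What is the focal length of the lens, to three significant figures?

5.00 cm

For the image at the near point, M = 1 + D/f.
f = D/(M - 1) = 24/(5.8 - 1) = 5.000 cm.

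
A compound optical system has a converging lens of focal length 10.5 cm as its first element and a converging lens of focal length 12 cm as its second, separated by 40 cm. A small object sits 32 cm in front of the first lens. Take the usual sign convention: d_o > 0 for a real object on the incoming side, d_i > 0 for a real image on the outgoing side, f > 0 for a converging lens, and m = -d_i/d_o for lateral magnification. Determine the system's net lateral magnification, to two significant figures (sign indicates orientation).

Applying the thin-lens equation to the first lens, 1/10.5 = 1/32 + 1/d_i1, which gives d_i1 = 15.628 cm.
Its lateral magnification is m_1 = -d_i1/d_o1 = -(15.628)/32 = -0.4884.
That image sits 24.372 cm in front of the second lens, so d_o2 = 24.372 cm.
Applying the thin-lens equation again with f_2 = 12 cm and d_o2 = 24.372 cm gives d_i2 = 23.639 cm.
m_2 = -(23.639)/(24.372) = -0.9699.
Overall magnification: m = m_1 m_2 = 0.4737.

0.47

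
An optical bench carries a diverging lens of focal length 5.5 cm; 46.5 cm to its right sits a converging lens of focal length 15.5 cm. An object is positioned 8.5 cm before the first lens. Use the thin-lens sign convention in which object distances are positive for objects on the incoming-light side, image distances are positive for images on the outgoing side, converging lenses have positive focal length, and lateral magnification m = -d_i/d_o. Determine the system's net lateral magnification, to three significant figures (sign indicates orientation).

First lens: d_i1 = 1/(1/(-5.5) - 1/8.5) = -3.339 cm.
m_1 = -(-3.339)/8.5 = 0.3929.
With d_i1 < 0 the first image is virtual and lies on the object side; the object distance for lens 2 is d_o2 = 46.5 - (-3.339) = 49.839 cm.
Second lens: d_i2 = 1/(1/15.5 - 1/(49.839)) = 22.496 cm.
m_2 = -(22.496)/(49.839) = -0.4514.
The system's lateral magnification is m_1 m_2 = (0.3929)(-0.4514) = -0.1773.

-0.177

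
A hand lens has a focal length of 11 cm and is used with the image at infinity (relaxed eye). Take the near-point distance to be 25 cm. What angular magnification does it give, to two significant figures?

M = D/f = 25/11 = 2.273.

2.3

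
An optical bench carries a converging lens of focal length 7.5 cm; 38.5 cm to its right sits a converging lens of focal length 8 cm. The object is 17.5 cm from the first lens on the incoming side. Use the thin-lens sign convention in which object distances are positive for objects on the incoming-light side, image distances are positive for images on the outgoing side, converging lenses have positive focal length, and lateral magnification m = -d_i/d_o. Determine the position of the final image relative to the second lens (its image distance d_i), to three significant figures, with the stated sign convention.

11.7 cm

Lens 1: 1/d_i1 = 1/f_1 - 1/d_o1 = 1/7.5 - 1/17.5 = 0.07619 cm^-1, so d_i1 = 13.125 cm.
Object distance for lens 2: d_o2 = 38.5 - 13.125 = 25.375 cm.
Lens 2: 1/d_i2 = 1/f_2 - 1/d_o2 = 1/8 - 1/(25.375) = 0.08559 cm^-1, so d_i2 = 11.683 cm.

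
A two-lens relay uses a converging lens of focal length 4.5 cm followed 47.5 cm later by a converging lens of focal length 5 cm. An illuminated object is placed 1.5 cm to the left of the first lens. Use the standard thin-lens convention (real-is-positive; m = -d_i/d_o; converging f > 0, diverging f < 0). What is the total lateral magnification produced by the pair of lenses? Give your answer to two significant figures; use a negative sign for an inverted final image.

Applying the thin-lens equation to the first lens, 1/4.5 = 1/1.5 + 1/d_i1, which gives d_i1 = -2.250 cm.
Its lateral magnification is m_1 = -d_i1/d_o1 = -(-2.250)/1.5 = 1.5000.
The intermediate image is virtual, 2.250 cm to the left of lens 1, so d_o2 = L - d_i1 = 47.5 - (-2.250) = 49.750 cm.
Applying the thin-lens equation again with f_2 = 5 cm and d_o2 = 49.750 cm gives d_i2 = 5.559 cm.
m_2 = -(5.559)/(49.750) = -0.1117.
The system's lateral magnification is m_1 m_2 = (1.5000)(-0.1117) = -0.1676.

-0.17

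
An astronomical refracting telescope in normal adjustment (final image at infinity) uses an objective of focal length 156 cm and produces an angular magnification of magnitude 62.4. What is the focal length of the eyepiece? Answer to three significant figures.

2.50 cm

|M| = f_obj/f_eye, so f_eye = f_obj/|M| = 156/62.4 = 2.500 cm.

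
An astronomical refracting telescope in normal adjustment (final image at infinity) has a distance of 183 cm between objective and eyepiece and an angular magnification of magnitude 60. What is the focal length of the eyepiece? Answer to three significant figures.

In normal adjustment the tube length equals f_obj + f_eye and |M| = f_obj/f_eye.
So f_obj = 60 f_eye and 60 f_eye + f_eye = 183 cm, giving f_eye = 183/61 = 3.000 cm and f_obj = 180.000 cm.

3.00 cm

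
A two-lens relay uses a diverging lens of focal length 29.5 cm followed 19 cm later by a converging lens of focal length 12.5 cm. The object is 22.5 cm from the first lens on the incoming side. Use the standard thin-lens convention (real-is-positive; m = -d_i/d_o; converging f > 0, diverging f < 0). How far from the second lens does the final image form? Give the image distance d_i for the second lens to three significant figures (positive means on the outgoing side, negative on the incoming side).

20.6 cm

First lens: d_i1 = 1/(1/(-29.5) - 1/22.5) = -12.764 cm.
With d_i1 < 0 the first image is virtual and lies on the object side; the object distance for lens 2 is d_o2 = 19 - (-12.764) = 31.764 cm.
Second lens: d_i2 = 1/(1/12.5 - 1/(31.764)) = 20.611 cm.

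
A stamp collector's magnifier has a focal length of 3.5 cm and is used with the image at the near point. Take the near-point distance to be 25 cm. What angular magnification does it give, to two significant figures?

8.1

M = 1 + D/f = 1 + 25/3.5 = 8.143.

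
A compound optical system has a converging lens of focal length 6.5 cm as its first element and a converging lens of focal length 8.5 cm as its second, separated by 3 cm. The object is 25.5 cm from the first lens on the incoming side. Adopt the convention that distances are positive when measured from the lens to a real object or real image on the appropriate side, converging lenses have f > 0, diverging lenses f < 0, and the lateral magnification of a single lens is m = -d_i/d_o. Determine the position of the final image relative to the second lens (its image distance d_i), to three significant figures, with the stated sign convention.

First lens: d_i1 = 1/(1/6.5 - 1/25.5) = 8.724 cm.
This image would form 8.724 cm past lens 1, i.e. 5.724 cm beyond lens 2, so it is a virtual object for lens 2: d_o2 = 3 - 8.724 = -5.724 cm.
Second lens: d_i2 = 1/(1/8.5 - 1/(-5.724)) = 3.420 cm.

3.42 cm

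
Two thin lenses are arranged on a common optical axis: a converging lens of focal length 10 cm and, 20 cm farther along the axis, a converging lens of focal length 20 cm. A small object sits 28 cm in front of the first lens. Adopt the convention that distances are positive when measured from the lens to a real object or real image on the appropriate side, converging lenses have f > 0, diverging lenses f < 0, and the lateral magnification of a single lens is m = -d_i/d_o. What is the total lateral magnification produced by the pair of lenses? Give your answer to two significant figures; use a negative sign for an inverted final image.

-0.71

First lens: d_i1 = 1/(1/10 - 1/28) = 15.556 cm.
m_1 = -(15.556)/28 = -0.5556.
That image sits 4.444 cm in front of the second lens, so d_o2 = 4.444 cm.
Second lens: d_i2 = 1/(1/20 - 1/(4.444)) = -5.714 cm.
m_2 = -(-5.714)/(4.444) = 1.2857.
Total m = m_1 x m_2 = (-0.5556)(1.2857) = -0.7143.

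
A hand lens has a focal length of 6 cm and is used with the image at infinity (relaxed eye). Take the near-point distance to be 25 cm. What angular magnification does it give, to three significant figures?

M = D/f = 25/6 = 4.167.

4.17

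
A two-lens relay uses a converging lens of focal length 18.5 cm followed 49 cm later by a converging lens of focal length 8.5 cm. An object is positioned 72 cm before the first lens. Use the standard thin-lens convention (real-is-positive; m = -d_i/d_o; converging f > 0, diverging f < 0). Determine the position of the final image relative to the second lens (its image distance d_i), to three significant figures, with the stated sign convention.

13.1 cm

First lens: d_i1 = 1/(1/18.5 - 1/72) = 24.897 cm.
Object distance for lens 2: d_o2 = 49 - 24.897 = 24.103 cm.
Second lens: d_i2 = 1/(1/8.5 - 1/(24.103)) = 13.131 cm.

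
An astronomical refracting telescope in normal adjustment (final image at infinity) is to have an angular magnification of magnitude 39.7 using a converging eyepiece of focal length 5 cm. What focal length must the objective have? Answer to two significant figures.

|M| = f_obj/|f_eye|, so f_obj = |M| x |f_eye| = 39.7 x 5 = 198.500 cm.

200 cm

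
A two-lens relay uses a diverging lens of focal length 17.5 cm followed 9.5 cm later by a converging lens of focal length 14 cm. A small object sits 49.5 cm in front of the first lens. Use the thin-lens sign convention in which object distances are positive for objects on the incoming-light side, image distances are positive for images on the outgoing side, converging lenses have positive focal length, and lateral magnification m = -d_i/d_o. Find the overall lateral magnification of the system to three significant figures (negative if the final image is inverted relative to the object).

Applying the thin-lens equation to the first lens, 1/(-17.5) = 1/49.5 + 1/d_i1, which gives d_i1 = -12.929 cm.
Its lateral magnification is m_1 = -d_i1/d_o1 = -(-12.929)/49.5 = 0.2612.
The intermediate image is virtual, 12.929 cm to the left of lens 1, so d_o2 = L - d_i1 = 9.5 - (-12.929) = 22.429 cm.
Applying the thin-lens equation again with f_2 = 14 cm and d_o2 = 22.429 cm gives d_i2 = 37.253 cm.
m_2 = -(37.253)/(22.429) = -1.6609.
The system's lateral magnification is m_1 m_2 = (0.2612)(-1.6609) = -0.4338.

-0.434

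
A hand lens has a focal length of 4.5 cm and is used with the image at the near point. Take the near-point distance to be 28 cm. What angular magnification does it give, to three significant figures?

7.22

M = 1 + D/f = 1 + 28/4.5 = 7.222.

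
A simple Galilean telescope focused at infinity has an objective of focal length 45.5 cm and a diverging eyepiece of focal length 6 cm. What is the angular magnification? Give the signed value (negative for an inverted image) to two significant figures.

M = -f_obj/f_eye = -45.5/(-6) = 7.583.

7.6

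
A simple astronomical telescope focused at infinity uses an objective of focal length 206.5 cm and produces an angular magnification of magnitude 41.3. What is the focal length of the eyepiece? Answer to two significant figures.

|M| = f_obj/f_eye, so f_eye = f_obj/|M| = 206.5/41.3 = 5.000 cm.

5.0 cm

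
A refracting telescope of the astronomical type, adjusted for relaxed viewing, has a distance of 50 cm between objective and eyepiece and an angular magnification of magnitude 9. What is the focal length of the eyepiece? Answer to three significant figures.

5.00 cm

In normal adjustment the tube length equals f_obj + f_eye and |M| = f_obj/f_eye.
So f_obj = 9 f_eye and 9 f_eye + f_eye = 50 cm, giving f_eye = 50/10 = 5.000 cm and f_obj = 45.000 cm.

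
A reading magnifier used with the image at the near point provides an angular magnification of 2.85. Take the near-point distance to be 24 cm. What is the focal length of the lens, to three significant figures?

13.0 cm

For the image at the near point, M = 1 + D/f.
f = D/(M - 1) = 24/(2.85 - 1) = 12.973 cm.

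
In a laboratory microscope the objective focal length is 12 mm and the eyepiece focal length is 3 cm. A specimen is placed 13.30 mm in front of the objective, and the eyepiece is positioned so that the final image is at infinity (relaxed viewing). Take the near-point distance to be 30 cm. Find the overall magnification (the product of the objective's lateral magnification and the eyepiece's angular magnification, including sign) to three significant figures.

-92.3

Convert to cm: f_obj = 12 mm = 1.2 cm; d_o = 13.30 mm = 1.33 cm.
Objective: 1/d_i = 1/f_obj - 1/d_o = 1/1.2 - 1/1.33 = 0.08145 cm^-1, so d_i = 12.277 cm.
m_obj = -d_i/d_o = -12.277/1.33 = -9.231.
Eyepiece angular magnification (image at infinity): M_eye = D/f_e = 30/3 = 10.000.
Overall M = m_obj x M_eye = (-9.231)(10.000) = -92.31.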